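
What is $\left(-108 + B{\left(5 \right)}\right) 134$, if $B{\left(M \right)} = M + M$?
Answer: $-13132$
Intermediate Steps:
$B{\left(M \right)} = 2 M$
$\left(-108 + B{\left(5 \right)}\right) 134 = \left(-108 + 2 \cdot 5\right) 134 = \left(-108 + 10\right) 134 = \left(-98\right) 134 = -13132$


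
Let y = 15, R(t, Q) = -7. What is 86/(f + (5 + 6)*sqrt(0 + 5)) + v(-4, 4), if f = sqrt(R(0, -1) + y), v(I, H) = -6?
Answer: 2*(43 - 33*sqrt(5) - 6*sqrt(2))/(2*sqrt(2) + 11*sqrt(5)) ≈ -2.8642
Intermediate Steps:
f = 2*sqrt(2) (f = sqrt(-7 + 15) = sqrt(8) = 2*sqrt(2) ≈ 2.8284)
86/(f + (5 + 6)*sqrt(0 + 5)) + v(-4, 4) = 86/(2*sqrt(2) + (5 + 6)*sqrt(0 + 5)) - 6 = 86/(2*sqrt(2) + 11*sqrt(5)) - 6 = -6 + 86/(2*sqrt(2) + 11*sqrt(5))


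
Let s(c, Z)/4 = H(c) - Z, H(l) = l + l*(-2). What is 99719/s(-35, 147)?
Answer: -99719/448 ≈ -222.59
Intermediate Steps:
H(l) = -l (H(l) = l - 2*l = -l)
s(c, Z) = -4*Z - 4*c (s(c, Z) = 4*(-c - Z) = 4*(-Z - c) = -4*Z - 4*c)
99719/s(-35, 147) = 99719/(-4*147 - 4*(-35)) = 99719/(-588 + 140) = 99719/(-448) = 99719*(-1/448) = -99719/448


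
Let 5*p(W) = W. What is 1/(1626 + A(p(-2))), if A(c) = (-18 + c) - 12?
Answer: 5/7978 ≈ 0.00062672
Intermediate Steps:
p(W) = W/5
A(c) = -30 + c
1/(1626 + A(p(-2))) = 1/(1626 + (-30 + (⅕)*(-2))) = 1/(1626 + (-30 - ⅖)) = 1/(1626 - 152/5) = 1/(7978/5) = 5/7978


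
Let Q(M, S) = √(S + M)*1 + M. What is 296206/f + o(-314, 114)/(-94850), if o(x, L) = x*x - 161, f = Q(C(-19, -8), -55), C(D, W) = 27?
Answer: 151698848081/14360290 - 592412*I*√7/757 ≈ 10564.0 - 2070.5*I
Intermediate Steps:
Q(M, S) = M + √(M + S) (Q(M, S) = √(M + S)*1 + M = √(M + S) + M = M + √(M + S))
f = 27 + 2*I*√7 (f = 27 + √(27 - 55) = 27 + √(-28) = 27 + 2*I*√7 ≈ 27.0 + 5.2915*I)
o(x, L) = -161 + x² (o(x, L) = x² - 161 = -161 + x²)
296206/f + o(-314, 114)/(-94850) = 296206/(27 + 2*I*√7) + (-161 + (-314)²)/(-94850) = 296206/(27 + 2*I*√7) + (-161 + 98596)*(-1/94850) = 296206/(27 + 2*I*√7) + 98435*(-1/94850) = 296206/(27 + 2*I*√7) - 19687/18970 = -19687/18970 + 296206/(27 + 2*I*√7)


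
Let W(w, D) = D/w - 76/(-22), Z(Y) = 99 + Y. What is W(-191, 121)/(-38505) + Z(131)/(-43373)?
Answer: -1714894811/318984776715 ≈ -0.0053761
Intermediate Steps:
W(w, D) = 38/11 + D/w (W(w, D) = D/w - 76*(-1/22) = D/w + 38/11 = 38/11 + D/w)
W(-191, 121)/(-38505) + Z(131)/(-43373) = (38/11 + 121/(-191))/(-38505) + (99 + 131)/(-43373) = (38/11 + 121*(-1/191))*(-1/38505) + 230*(-1/43373) = (38/11 - 121/191)*(-1/38505) - 230/43373 = (5927/2101)*(-1/38505) - 230/43373 = -5927/80899005 - 230/43373 = -1714894811/318984776715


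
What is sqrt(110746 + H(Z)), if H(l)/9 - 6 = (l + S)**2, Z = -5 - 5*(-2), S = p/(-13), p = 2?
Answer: sqrt(18760921)/13 ≈ 333.18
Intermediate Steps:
S = -2/13 (S = 2/(-13) = 2*(-1/13) = -2/13 ≈ -0.15385)
Z = 5 (Z = -5 + 10 = 5)
H(l) = 54 + 9*(-2/13 + l)**2 (H(l) = 54 + 9*(l - 2/13)**2 = 54 + 9*(-2/13 + l)**2)
sqrt(110746 + H(Z)) = sqrt(110746 + (54 + 9*(-2 + 13*5)**2/169)) = sqrt(110746 + (54 + 9*(-2 + 65)**2/169)) = sqrt(110746 + (54 + (9/169)*63**2)) = sqrt(110746 + (54 + (9/169)*3969)) = sqrt(110746 + (54 + 35721/169)) = sqrt(110746 + 44847/169) = sqrt(18760921/169) = sqrt(18760921)/13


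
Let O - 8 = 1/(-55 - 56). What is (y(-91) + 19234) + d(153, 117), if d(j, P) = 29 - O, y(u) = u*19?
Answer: 1945387/111 ≈ 17526.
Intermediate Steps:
y(u) = 19*u
O = 887/111 (O = 8 + 1/(-55 - 56) = 8 + 1/(-111) = 8 - 1/111 = 887/111 ≈ 7.9910)
d(j, P) = 2332/111 (d(j, P) = 29 - 1*887/111 = 29 - 887/111 = 2332/111)
(y(-91) + 19234) + d(153, 117) = (19*(-91) + 19234) + 2332/111 = (-1729 + 19234) + 2332/111 = 17505 + 2332/111 = 1945387/111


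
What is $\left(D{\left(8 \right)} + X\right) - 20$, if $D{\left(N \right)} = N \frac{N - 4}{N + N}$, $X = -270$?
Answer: $-288$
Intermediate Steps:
$D{\left(N \right)} = -2 + \frac{N}{2}$ ($D{\left(N \right)} = N \frac{-4 + N}{2 N} = -2 + \frac{N}{2}$)
$\left(D{\left(8 \right)} + X\right) - 20 = \left(\left(-2 + \frac{1}{2} \cdot 8\right) - 270\right) - 20 = \left(\left(-2 + 4\right) - 270\right) - 20 = \left(2 - 270\right) - 20 = -268 - 20 = -288$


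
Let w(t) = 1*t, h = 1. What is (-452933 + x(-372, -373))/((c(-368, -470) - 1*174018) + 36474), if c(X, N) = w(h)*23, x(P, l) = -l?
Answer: 452560/137521 ≈ 3.2908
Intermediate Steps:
w(t) = t
c(X, N) = 23 (c(X, N) = 1*23 = 23)
(-452933 + x(-372, -373))/((c(-368, -470) - 1*174018) + 36474) = (-452933 - 1*(-373))/((23 - 1*174018) + 36474) = (-452933 + 373)/((23 - 174018) + 36474) = -452560/(-173995 + 36474) = -452560/(-137521) = -452560*(-1/137521) = 452560/137521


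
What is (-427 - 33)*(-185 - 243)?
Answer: 196880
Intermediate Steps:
(-427 - 33)*(-185 - 243) = -460*(-428) = 196880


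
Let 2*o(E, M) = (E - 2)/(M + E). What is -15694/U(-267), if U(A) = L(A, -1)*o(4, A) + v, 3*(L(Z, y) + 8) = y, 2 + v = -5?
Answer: 6191283/2749 ≈ 2252.2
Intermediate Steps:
v = -7 (v = -2 - 5 = -7)
o(E, M) = (-2 + E)/(2*(E + M)) (o(E, M) = ((E - 2)/(M + E))/2 = ((-2 + E)/(E + M))/2 = (-2 + E)/(2*(E + M)))
L(Z, y) = -8 + y/3
U(A) = -7 - 25/(3*(4 + A)) (U(A) = (-8 + (1/3)*(-1))*((-1 + (1/2)*4)/(4 + A)) - 7 = (-8 - 1/3)*((-1 + 2)/(4 + A)) - 7 = -25/(3*(4 + A)) - 7 = -7 - 25/(3*(4 + A)))
-15694/U(-267) = -15694*3*(4 - 267)/(-109 - 21*(-267)) = -15694*(-789/(-109 + 5607)) = -15694/((1/3)*(-1/263)*5498) = -15694/(-5498/789) = -15694*(-789/5498) = 6191283/2749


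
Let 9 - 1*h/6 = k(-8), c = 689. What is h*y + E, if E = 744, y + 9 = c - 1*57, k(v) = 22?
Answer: -47850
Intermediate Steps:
h = -78 (h = 54 - 6*22 = 54 - 132 = -78)
y = 623 (y = -9 + (689 - 1*57) = -9 + (689 - 57) = -9 + 632 = 623)
h*y + E = -78*623 + 744 = -48594 + 744 = -47850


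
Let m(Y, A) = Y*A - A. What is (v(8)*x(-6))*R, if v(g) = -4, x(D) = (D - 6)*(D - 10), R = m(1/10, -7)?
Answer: -24192/5 ≈ -4838.4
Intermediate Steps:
m(Y, A) = -A + A*Y (m(Y, A) = A*Y - A = -A + A*Y)
R = 63/10 (R = -7*(-1 + 1/10) = -7*(-9/10) = 63/10 ≈ 6.3000)
x(D) = (-10 + D)*(-6 + D) (x(D) = (-6 + D)*(-10 + D) = (-10 + D)*(-6 + D))
(v(8)*x(-6))*R = -4*(60 + (-6)**2 - 16*(-6))*(63/10) = -4*(60 + 36 + 96)*(63/10) = -4*192*(63/10) = -768*63/10 = -24192/5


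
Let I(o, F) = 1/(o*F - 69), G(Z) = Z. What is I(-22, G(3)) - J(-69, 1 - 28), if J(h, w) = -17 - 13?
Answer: 4049/135 ≈ 29.993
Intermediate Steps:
I(o, F) = 1/(-69 + F*o) (I(o, F) = 1/(F*o - 69) = 1/(-69 + F*o))
J(h, w) = -30
I(-22, G(3)) - J(-69, 1 - 28) = 1/(-69 + 3*(-22)) - 1*(-30) = 1/(-69 - 66) + 30 = 1/(-135) + 30 = -1/135 + 30 = 4049/135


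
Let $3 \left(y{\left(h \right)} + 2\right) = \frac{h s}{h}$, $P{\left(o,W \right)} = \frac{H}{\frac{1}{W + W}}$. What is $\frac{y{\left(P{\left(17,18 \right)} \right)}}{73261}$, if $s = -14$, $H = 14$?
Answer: $- \frac{20}{219783} \approx -9.0999 \cdot 10^{-5}$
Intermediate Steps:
$P{\left(o,W \right)} = 28 W$ ($P{\left(o,W \right)} = \frac{14}{\frac{1}{W + W}} = \frac{14}{\frac{1}{2 W}} = \frac{14}{\frac{1}{2} \frac{1}{W}} = 14 \cdot 2 W = 28 W$)
$y{\left(h \right)} = - \frac{20}{3}$ ($y{\left(h \right)} = -2 + \frac{h \left(-14\right) \frac{1}{h}}{3} = -2 + \frac{- 14 h \frac{1}{h}}{3} = -2 + \frac{1}{3} \left(-14\right) = -2 - \frac{14}{3} = - \frac{20}{3}$)
$\frac{y{\left(P{\left(17,18 \right)} \right)}}{73261} = - \frac{20}{3 \cdot 73261} = \left(- \frac{20}{3}\right) \frac{1}{73261} = - \frac{20}{219783}$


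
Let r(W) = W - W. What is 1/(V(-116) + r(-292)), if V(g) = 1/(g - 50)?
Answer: -166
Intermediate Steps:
r(W) = 0
V(g) = 1/(-50 + g)
1/(V(-116) + r(-292)) = 1/(1/(-50 - 116) + 0) = 1/(1/(-166) + 0) = 1/(-1/166 + 0) = 1/(-1/166) = -166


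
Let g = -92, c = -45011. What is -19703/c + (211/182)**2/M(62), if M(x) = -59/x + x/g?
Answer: -35389115045/90947606204 ≈ -0.38912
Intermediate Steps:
M(x) = -59/x - x/92 (M(x) = -59/x + x/(-92) = -59/x + x*(-1/92) = -59/x - x/92)
-19703/c + (211/182)**2/M(62) = -19703/(-45011) + (211/182)**2/(-59/62 - 1/92*62) = -19703*(-1/45011) + (211*(1/182))**2/(-59*1/62 - 31/46) = 1037/2369 + (211/182)**2/(-59/62 - 31/46) = 1037/2369 + 44521/(33124*(-1159/713)) = 1037/2369 + (44521/33124)*(-713/1159) = 1037/2369 - 31743473/38390716 = -35389115045/90947606204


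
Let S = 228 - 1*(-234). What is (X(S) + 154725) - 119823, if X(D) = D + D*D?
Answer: 248808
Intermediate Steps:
S = 462 (S = 228 + 234 = 462)
X(D) = D + D²
(X(S) + 154725) - 119823 = (462*(1 + 462) + 154725) - 119823 = (462*463 + 154725) - 119823 = (213906 + 154725) - 119823 = 368631 - 119823 = 248808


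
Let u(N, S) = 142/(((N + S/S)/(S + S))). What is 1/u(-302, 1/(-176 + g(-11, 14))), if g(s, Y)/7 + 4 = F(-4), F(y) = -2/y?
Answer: 120701/568 ≈ 212.50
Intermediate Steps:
g(s, Y) = -49/2 (g(s, Y) = -28 + 7*(-2/(-4)) = -28 + 7*(-2*(-1/4)) = -28 + 7*(1/2) = -28 + 7/2 = -49/2)
u(N, S) = 284*S/(1 + N) (u(N, S) = 142/(((N + 1)/((2*S)))) = 142/(((1 + N)*(1/(2*S)))) = 142/(((1 + N)/(2*S))) = 142*(2*S/(1 + N)) = 284*S/(1 + N))
1/u(-302, 1/(-176 + g(-11, 14))) = 1/(284/((-176 - 49/2)*(1 - 302))) = 1/(284/(-401/2*(-301))) = 1/(284*(-2/401)*(-1/301)) = 1/(568/120701) = 120701/568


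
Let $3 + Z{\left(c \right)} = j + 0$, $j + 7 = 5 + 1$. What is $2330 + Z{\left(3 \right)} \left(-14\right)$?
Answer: $2386$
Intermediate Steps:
$j = -1$ ($j = -7 + \left(5 + 1\right) = -7 + 6 = -1$)
$Z{\left(c \right)} = -4$ ($Z{\left(c \right)} = -3 + \left(-1 + 0\right) = -3 - 1 = -4$)
$2330 + Z{\left(3 \right)} \left(-14\right) = 2330 - -56 = 2330 + 56 = 2386$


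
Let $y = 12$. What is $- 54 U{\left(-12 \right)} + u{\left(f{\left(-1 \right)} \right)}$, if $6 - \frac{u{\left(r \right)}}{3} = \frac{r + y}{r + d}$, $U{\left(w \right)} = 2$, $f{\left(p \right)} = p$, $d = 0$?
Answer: $-57$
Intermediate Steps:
$u{\left(r \right)} = 18 - \frac{3 \left(12 + r\right)}{r}$ ($u{\left(r \right)} = 18 - 3 \frac{r + 12}{r + 0} = 18 - 3 \frac{12 + r}{r} = 18 - \frac{3 \left(12 + r\right)}{r}$)
$- 54 U{\left(-12 \right)} + u{\left(f{\left(-1 \right)} \right)} = \left(-54\right) 2 - \left(-15 + \frac{36}{-1}\right) = -108 + \left(15 - -36\right) = -108 + \left(15 + 36\right) = -108 + 51 = -57$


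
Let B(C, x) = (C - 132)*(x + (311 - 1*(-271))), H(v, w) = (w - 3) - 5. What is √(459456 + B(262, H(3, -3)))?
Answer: √533686 ≈ 730.54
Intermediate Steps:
H(v, w) = -8 + w (H(v, w) = (-3 + w) - 5 = -8 + w)
B(C, x) = (-132 + C)*(582 + x) (B(C, x) = (-132 + C)*(x + (311 + 271)) = (-132 + C)*(x + 582) = (-132 + C)*(582 + x))
√(459456 + B(262, H(3, -3))) = √(459456 + (-76824 - 132*(-8 - 3) + 582*262 + 262*(-8 - 3))) = √(459456 + (-76824 - 132*(-11) + 152484 + 262*(-11))) = √(459456 + (-76824 + 1452 + 152484 - 2882)) = √(459456 + 74230) = √533686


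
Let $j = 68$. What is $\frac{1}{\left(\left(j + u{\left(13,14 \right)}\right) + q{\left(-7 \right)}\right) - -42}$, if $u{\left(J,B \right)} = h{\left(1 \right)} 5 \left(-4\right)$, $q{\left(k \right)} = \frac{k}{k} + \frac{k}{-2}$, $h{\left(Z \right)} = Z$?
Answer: $\frac{2}{189} \approx 0.010582$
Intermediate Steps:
$q{\left(k \right)} = 1 - \frac{k}{2}$ ($q{\left(k \right)} = 1 + k \left(- \frac{1}{2}\right) = 1 - \frac{k}{2}$)
$u{\left(J,B \right)} = -20$ ($u{\left(J,B \right)} = 1 \cdot 5 \left(-4\right) = 5 \left(-4\right) = -20$)
$\frac{1}{\left(\left(j + u{\left(13,14 \right)}\right) + q{\left(-7 \right)}\right) - -42} = \frac{1}{\left(\left(68 - 20\right) + \left(1 - - \frac{7}{2}\right)\right) - -42} = \frac{1}{\left(48 + \left(1 + \frac{7}{2}\right)\right) + 42} = \frac{1}{\left(48 + \frac{9}{2}\right) + 42} = \frac{1}{\frac{105}{2} + 42} = \frac{1}{\frac{189}{2}} = \frac{2}{189}$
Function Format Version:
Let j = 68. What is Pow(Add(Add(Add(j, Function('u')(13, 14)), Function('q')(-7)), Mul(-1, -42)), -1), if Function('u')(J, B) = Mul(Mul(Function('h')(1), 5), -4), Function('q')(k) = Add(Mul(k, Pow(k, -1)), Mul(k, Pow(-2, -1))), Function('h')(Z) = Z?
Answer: Rational(2, 189) ≈ 0.010582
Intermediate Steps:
Function('q')(k) = Add(1, Mul(Rational(-1, 2), k)) (Function('q')(k) = Add(1, Mul(k, Rational(-1, 2))) = Add(1, Mul(Rational(-1, 2), k)))
Function('u')(J, B) = -20 (Function('u')(J, B) = Mul(Mul(1, 5), -4) = Mul(5, -4) = -20)
Pow(Add(Add(Add(j, Function('u')(13, 14)), Function('q')(-7)), Mul(-1, -42)), -1) = Pow(Add(Add(Add(68, -20), Add(1, Mul(Rational(-1, 2), -7))), Mul(-1, -42)), -1) = Pow(Add(Add(48, Add(1, Rational(7, 2))), 42), -1) = Pow(Add(Add(48, Rational(9, 2)), 42), -1) = Pow(Add(Rational(105, 2), 42), -1) = Pow(Rational(189, 2), -1) = Rational(2, 189)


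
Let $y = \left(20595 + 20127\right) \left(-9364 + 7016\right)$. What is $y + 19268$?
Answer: $-95595988$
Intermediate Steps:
$y = -95615256$ ($y = 40722 \left(-2348\right) = -95615256$)
$y + 19268 = -95615256 + 19268 = -95595988$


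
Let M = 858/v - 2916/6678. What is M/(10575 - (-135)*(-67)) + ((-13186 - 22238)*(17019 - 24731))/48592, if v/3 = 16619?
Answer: 80535034461294298/14324683149945 ≈ 5622.1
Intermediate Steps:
v = 49857 (v = 3*16619 = 49857)
M = -2586172/6165649 (M = 858/49857 - 2916/6678 = 858*(1/49857) - 2916*1/6678 = 286/16619 - 162/371 = -2586172/6165649 ≈ -0.41945)
M/(10575 - (-135)*(-67)) + ((-13186 - 22238)*(17019 - 24731))/48592 = -2586172/(6165649*(10575 - (-135)*(-67))) + ((-13186 - 22238)*(17019 - 24731))/48592 = -2586172/(6165649*(10575 - 1*9045)) - 35424*(-7712)*(1/48592) = -2586172/(6165649*(10575 - 9045)) + 273189888*(1/48592) = -2586172/6165649/1530 + 17074368/3037 = -2586172/6165649*1/1530 + 17074368/3037 = -1293086/4716721485 + 17074368/3037 = 80535034461294298/14324683149945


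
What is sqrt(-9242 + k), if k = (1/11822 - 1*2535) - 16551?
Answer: I*sqrt(3959112316530)/11822 ≈ 168.31*I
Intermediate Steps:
k = -225634691/11822 (k = (1/11822 - 2535) - 16551 = -29968769/11822 - 16551 = -225634691/11822 ≈ -19086.)
sqrt(-9242 + k) = sqrt(-9242 - 225634691/11822) = sqrt(-334893615/11822) = I*sqrt(3959112316530)/11822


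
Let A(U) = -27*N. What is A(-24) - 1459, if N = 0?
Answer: -1459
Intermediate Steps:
A(U) = 0 (A(U) = -27*0 = 0)
A(-24) - 1459 = 0 - 1459 = -1459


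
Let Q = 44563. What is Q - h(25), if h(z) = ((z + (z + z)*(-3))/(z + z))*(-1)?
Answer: 89121/2 ≈ 44561.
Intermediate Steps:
h(z) = 5/2 (h(z) = ((z + (2*z)*(-3))/((2*z)))*(-1) = ((z - 6*z)*(1/(2*z)))*(-1) = ((-5*z)*(1/(2*z)))*(-1) = -5/2*(-1) = 5/2)
Q - h(25) = 44563 - 1*5/2 = 44563 - 5/2 = 89121/2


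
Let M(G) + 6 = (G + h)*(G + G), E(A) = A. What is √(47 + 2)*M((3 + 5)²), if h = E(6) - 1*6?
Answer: 57302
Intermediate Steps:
h = 0 (h = 6 - 1*6 = 6 - 6 = 0)
M(G) = -6 + 2*G² (M(G) = -6 + (G + 0)*(G + G) = -6 + G*(2*G) = -6 + 2*G²)
√(47 + 2)*M((3 + 5)²) = √(47 + 2)*(-6 + 2*((3 + 5)²)²) = √49*(-6 + 2*(8²)²) = 7*(-6 + 2*64²) = 7*(-6 + 2*4096) = 7*(-6 + 8192) = 7*8186 = 57302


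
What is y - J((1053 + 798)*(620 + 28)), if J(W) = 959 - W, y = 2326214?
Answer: 3524703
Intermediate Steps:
y - J((1053 + 798)*(620 + 28)) = 2326214 - (959 - (1053 + 798)*(620 + 28)) = 2326214 - (959 - 1851*648) = 2326214 - (959 - 1*1199448) = 2326214 - (959 - 1199448) = 2326214 - 1*(-1198489) = 2326214 + 1198489 = 3524703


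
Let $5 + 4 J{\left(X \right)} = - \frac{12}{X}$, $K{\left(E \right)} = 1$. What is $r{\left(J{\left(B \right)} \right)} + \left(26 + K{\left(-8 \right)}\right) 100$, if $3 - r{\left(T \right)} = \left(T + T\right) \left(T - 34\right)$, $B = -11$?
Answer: $\frac{2550327}{968} \approx 2634.6$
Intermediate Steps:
$J{\left(X \right)} = - \frac{5}{4} - \frac{3}{X}$ ($J{\left(X \right)} = - \frac{5}{4} + \frac{\left(-12\right) \frac{1}{X}}{4} = - \frac{5}{4} - \frac{3}{X}$)
$r{\left(T \right)} = 3 - 2 T \left(-34 + T\right)$ ($r{\left(T \right)} = 3 - \left(T + T\right) \left(T - 34\right) = 3 - 2 T \left(-34 + T\right)$)
$r{\left(J{\left(B \right)} \right)} + \left(26 + K{\left(-8 \right)}\right) 100 = \left(3 - 2 \left(- \frac{5}{4} - \frac{3}{-11}\right)^{2} + 68 \left(- \frac{5}{4} - \frac{3}{-11}\right)\right) + \left(26 + 1\right) 100 = \left(3 - 2 \left(- \frac{5}{4} - - \frac{3}{11}\right)^{2} + 68 \left(- \frac{5}{4} - - \frac{3}{11}\right)\right) + 27 \cdot 100 = \left(3 - 2 \left(- \frac{5}{4} + \frac{3}{11}\right)^{2} + 68 \left(- \frac{5}{4} + \frac{3}{11}\right)\right) + 2700 = \left(3 - 2 \left(- \frac{43}{44}\right)^{2} + 68 \left(- \frac{43}{44}\right)\right) + 2700 = \left(3 - \frac{1849}{968} - \frac{731}{11}\right) + 2700 = - \frac{63273}{968} + 2700 = \frac{2550327}{968}$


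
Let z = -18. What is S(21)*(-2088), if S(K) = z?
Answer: 37584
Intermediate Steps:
S(K) = -18
S(21)*(-2088) = -18*(-2088) = 37584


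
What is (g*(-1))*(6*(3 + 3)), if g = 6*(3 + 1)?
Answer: -864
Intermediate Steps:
g = 24 (g = 6*4 = 24)
(g*(-1))*(6*(3 + 3)) = (24*(-1))*(6*(3 + 3)) = -144*6 = -24*36 = -864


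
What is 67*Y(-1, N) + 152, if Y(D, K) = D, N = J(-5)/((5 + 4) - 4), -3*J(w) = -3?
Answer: 85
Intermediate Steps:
J(w) = 1 (J(w) = -1/3*(-3) = 1)
N = 1/5 (N = 1/((5 + 4) - 4) = 1/(9 - 4) = 1/5 ≈ 0.20000)
67*Y(-1, N) + 152 = 67*(-1) + 152 = -67 + 152 = 85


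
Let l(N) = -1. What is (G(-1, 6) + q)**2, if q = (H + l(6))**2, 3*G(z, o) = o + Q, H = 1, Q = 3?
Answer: 9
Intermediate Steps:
G(z, o) = 1 + o/3 (G(z, o) = (o + 3)/3 = (3 + o)/3 = 1 + o/3)
q = 0 (q = (1 - 1)**2 = 0**2 = 0)
(G(-1, 6) + q)**2 = ((1 + (1/3)*6) + 0)**2 = ((1 + 2) + 0)**2 = (3 + 0)**2 = 3**2 = 9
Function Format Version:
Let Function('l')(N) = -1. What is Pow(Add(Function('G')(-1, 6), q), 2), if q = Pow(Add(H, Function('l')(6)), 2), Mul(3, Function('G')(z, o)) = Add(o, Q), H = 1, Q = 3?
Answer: 9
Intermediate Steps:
Function('G')(z, o) = Add(1, Mul(Rational(1, 3), o)) (Function('G')(z, o) = Mul(Rational(1, 3), Add(o, 3)) = Mul(Rational(1, 3), Add(3, o)) = Add(1, Mul(Rational(1, 3), o)))
q = 0 (q = Pow(Add(1, -1), 2) = Pow(0, 2) = 0)
Pow(Add(Function('G')(-1, 6), q), 2) = Pow(Add(Add(1, Mul(Rational(1, 3), 6)), 0), 2) = Pow(Add(Add(1, 2), 0), 2) = Pow(Add(3, 0), 2) = Pow(3, 2) = 9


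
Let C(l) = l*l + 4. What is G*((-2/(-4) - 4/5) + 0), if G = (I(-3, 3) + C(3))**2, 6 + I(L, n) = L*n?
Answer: -6/5 ≈ -1.2000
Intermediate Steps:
C(l) = 4 + l**2 (C(l) = l**2 + 4 = 4 + l**2)
I(L, n) = -6 + L*n
G = 4 (G = ((-6 - 3*3) + (4 + 3**2))**2 = ((-6 - 9) + (4 + 9))**2 = (-15 + 13)**2 = (-2)**2 = 4)
G*((-2/(-4) - 4/5) + 0) = 4*((-2/(-4) - 4/5) + 0) = 4*((-2*(-1/4) - 4*1/5) + 0) = 4*((1/2 - 4/5) + 0) = 4*(-3/10 + 0) = 4*(-3/10) = -6/5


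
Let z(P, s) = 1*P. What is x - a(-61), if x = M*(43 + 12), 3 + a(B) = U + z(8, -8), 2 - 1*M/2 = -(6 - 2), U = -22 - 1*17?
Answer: 694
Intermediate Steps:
z(P, s) = P
U = -39 (U = -22 - 17 = -39)
M = 12 (M = 4 - (-2)*(6 - 2) = 4 - (-2)*4 = 4 - 2*(-4) = 4 + 8 = 12)
a(B) = -34 (a(B) = -3 + (-39 + 8) = -3 - 31 = -34)
x = 660 (x = 12*(43 + 12) = 12*55 = 660)
x - a(-61) = 660 - 1*(-34) = 660 + 34 = 694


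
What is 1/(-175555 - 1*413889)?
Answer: -1/589444 ≈ -1.6965e-6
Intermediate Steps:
1/(-175555 - 1*413889) = 1/(-175555 - 413889) = 1/(-589444) = -1/589444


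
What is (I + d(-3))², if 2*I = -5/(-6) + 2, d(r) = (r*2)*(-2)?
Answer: 25921/144 ≈ 180.01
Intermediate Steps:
d(r) = -4*r (d(r) = (2*r)*(-2) = -4*r)
I = 17/12 (I = (-5/(-6) + 2)/2 = (-5*(-1)/6 + 2)/2 = (-5*(-⅙) + 2)/2 = (⅚ + 2)/2 = (½)*(17/6) = 17/12 ≈ 1.4167)
(I + d(-3))² = (17/12 - 4*(-3))² = (17/12 + 12)² = (161/12)² = 25921/144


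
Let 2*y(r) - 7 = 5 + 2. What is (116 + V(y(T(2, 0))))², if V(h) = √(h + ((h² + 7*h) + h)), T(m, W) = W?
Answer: 13568 + 928*√7 ≈ 16023.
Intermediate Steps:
y(r) = 7 (y(r) = 7/2 + (5 + 2)/2 = 7/2 + (½)*7 = 7/2 + 7/2 = 7)
V(h) = √(h² + 9*h) (V(h) = √(h + (h² + 8*h)) = √(h² + 9*h))
(116 + V(y(T(2, 0))))² = (116 + √(7*(9 + 7)))² = (116 + √(7*16))² = (116 + √112)² = (116 + 4*√7)²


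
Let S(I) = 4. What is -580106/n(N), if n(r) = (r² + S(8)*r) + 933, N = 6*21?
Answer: -580106/17313 ≈ -33.507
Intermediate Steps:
N = 126
n(r) = 933 + r² + 4*r (n(r) = (r² + 4*r) + 933 = 933 + r² + 4*r)
-580106/n(N) = -580106/(933 + 126² + 4*126) = -580106/(933 + 15876 + 504) = -580106/17313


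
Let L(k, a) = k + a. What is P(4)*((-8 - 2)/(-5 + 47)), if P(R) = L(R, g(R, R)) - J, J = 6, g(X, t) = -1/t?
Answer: 15/28 ≈ 0.53571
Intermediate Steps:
L(k, a) = a + k
P(R) = -6 + R - 1/R (P(R) = (-1/R + R) - 1*6 = (R - 1/R) - 6 = -6 + R - 1/R)
P(4)*((-8 - 2)/(-5 + 47)) = (-6 + 4 - 1/4)*((-8 - 2)/(-5 + 47)) = (-6 + 4 - 1*¼)*(-10/42) = (-6 + 4 - ¼)*(-10*1/42) = -9/4*(-5/21) = 15/28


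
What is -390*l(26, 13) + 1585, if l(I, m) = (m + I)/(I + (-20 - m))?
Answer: 26305/7 ≈ 3757.9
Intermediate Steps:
l(I, m) = (I + m)/(-20 + I - m)
-390*l(26, 13) + 1585 = -390*(-1*26 - 1*13)/(20 + 13 - 1*26) + 1585 = -390*(-26 - 13)/(20 + 13 - 26) + 1585 = -390*(-39)/7 + 1585 = -390*(-39/7) + 1585 = 15210/7 + 1585 = 26305/7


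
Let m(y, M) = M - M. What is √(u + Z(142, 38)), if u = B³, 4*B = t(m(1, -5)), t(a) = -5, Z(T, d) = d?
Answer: √2307/8 ≈ 6.0039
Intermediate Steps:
m(y, M) = 0
B = -5/4 (B = (¼)*(-5) = -5/4 ≈ -1.2500)
u = -125/64 (u = (-5/4)³ = -125/64 ≈ -1.9531)
√(u + Z(142, 38)) = √(-125/64 + 38) = √(2307/64) = √2307/8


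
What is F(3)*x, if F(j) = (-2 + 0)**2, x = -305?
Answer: -1220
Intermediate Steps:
F(j) = 4 (F(j) = (-2)**2 = 4)
F(3)*x = 4*(-305) = -1220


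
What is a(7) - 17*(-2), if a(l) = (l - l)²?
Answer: 34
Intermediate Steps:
a(l) = 0 (a(l) = 0² = 0)
a(7) - 17*(-2) = 0 - 17*(-2) = 0 + 34 = 34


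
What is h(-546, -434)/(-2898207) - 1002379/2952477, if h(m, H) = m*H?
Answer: -10269893431/24378602589 ≈ -0.42127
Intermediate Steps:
h(m, H) = H*m
h(-546, -434)/(-2898207) - 1002379/2952477 = -434*(-546)/(-2898207) - 1002379/2952477 = 236964*(-1/2898207) - 1002379*1/2952477 = -6076/74313 - 1002379/2952477 = -10269893431/24378602589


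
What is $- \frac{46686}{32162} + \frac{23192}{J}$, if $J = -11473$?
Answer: $- \frac{640764791}{184497313} \approx -3.473$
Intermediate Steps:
$- \frac{46686}{32162} + \frac{23192}{J} = - \frac{46686}{32162} + \frac{23192}{-11473} = \left(-46686\right) \frac{1}{32162} + 23192 \left(- \frac{1}{11473}\right) = - \frac{23343}{16081} - \frac{23192}{11473} = - \frac{640764791}{184497313}$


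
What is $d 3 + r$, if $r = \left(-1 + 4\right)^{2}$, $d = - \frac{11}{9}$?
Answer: $\frac{16}{3} \approx 5.3333$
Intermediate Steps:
$d = - \frac{11}{9}$ ($d = \left(-11\right) \frac{1}{9} = - \frac{11}{9} \approx -1.2222$)
$r = 9$ ($r = 3^{2} = 9$)
$d 3 + r = \left(- \frac{11}{9}\right) 3 + 9 = - \frac{11}{3} + 9 = \frac{16}{3}$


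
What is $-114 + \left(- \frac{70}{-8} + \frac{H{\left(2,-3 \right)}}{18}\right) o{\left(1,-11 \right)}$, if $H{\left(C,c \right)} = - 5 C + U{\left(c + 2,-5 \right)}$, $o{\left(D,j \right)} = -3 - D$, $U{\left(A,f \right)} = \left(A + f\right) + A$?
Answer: $- \frac{1307}{9} \approx -145.22$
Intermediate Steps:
$U{\left(A,f \right)} = f + 2 A$
$H{\left(C,c \right)} = -1 - 5 C + 2 c$ ($H{\left(C,c \right)} = - 5 C + \left(-5 + 2 \left(c + 2\right)\right) = - 5 C + \left(-5 + 2 \left(2 + c\right)\right) = - 5 C + \left(-5 + \left(4 + 2 c\right)\right) = - 5 C + \left(-1 + 2 c\right) = -1 - 5 C + 2 c$)
$-114 + \left(- \frac{70}{-8} + \frac{H{\left(2,-3 \right)}}{18}\right) o{\left(1,-11 \right)} = -114 + \left(- \frac{70}{-8} + \frac{-1 - 10 + 2 \left(-3\right)}{18}\right) \left(-3 - 1\right) = -114 + \left(\left(-70\right) \left(- \frac{1}{8}\right) + \left(-1 - 10 - 6\right) \frac{1}{18}\right) \left(-3 - 1\right) = -114 + \left(\frac{35}{4} - \frac{17}{18}\right) \left(-4\right) = -114 + \frac{281}{36} \left(-4\right) = -114 - \frac{281}{9} = - \frac{1307}{9}$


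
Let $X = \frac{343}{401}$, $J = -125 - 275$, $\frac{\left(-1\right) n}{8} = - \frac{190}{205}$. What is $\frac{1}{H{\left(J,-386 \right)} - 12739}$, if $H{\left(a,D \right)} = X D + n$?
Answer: $- \frac{16441}{214748313} \approx -7.6559 \cdot 10^{-5}$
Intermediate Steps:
$n = \frac{304}{41}$ ($n = - 8 \left(- \frac{190}{205}\right) = - 8 \left(\left(-190\right) \frac{1}{205}\right) = \left(-8\right) \left(- \frac{38}{41}\right) = \frac{304}{41} \approx 7.4146$)
$J = -400$
$X = \frac{343}{401}$ ($X = 343 \cdot \frac{1}{401} = \frac{343}{401} \approx 0.85536$)
$H{\left(a,D \right)} = \frac{304}{41} + \frac{343 D}{401}$ ($H{\left(a,D \right)} = \frac{343 D}{401} + \frac{304}{41} = \frac{304}{41} + \frac{343 D}{401}$)
$\frac{1}{H{\left(J,-386 \right)} - 12739} = \frac{1}{\left(\frac{304}{41} + \frac{343}{401} \left(-386\right)\right) - 12739} = \frac{1}{\left(\frac{304}{41} - \frac{132398}{401}\right) - 12739} = \frac{1}{- \frac{5306414}{16441} - 12739} = \frac{1}{- \frac{214748313}{16441}} = - \frac{16441}{214748313}$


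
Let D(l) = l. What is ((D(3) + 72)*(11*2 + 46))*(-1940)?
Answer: -9894000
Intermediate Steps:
((D(3) + 72)*(11*2 + 46))*(-1940) = ((3 + 72)*(11*2 + 46))*(-1940) = (75*(22 + 46))*(-1940) = (75*68)*(-1940) = 5100*(-1940) = -9894000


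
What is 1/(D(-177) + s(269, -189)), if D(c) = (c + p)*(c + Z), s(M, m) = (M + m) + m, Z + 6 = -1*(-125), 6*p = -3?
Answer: 1/10186 ≈ 9.8174e-5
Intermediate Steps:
p = -1/2 (p = (1/6)*(-3) = -1/2 ≈ -0.50000)
Z = 119 (Z = -6 - 1*(-125) = -6 + 125 = 119)
s(M, m) = M + 2*m
D(c) = (119 + c)*(-1/2 + c) (D(c) = (c - 1/2)*(c + 119) = (-1/2 + c)*(119 + c) = (119 + c)*(-1/2 + c))
1/(D(-177) + s(269, -189)) = 1/((-119/2 + (-177)**2 + (237/2)*(-177)) + (269 + 2*(-189))) = 1/((-119/2 + 31329 - 41949/2) + (269 - 378)) = 1/(10295 - 109) = 1/10186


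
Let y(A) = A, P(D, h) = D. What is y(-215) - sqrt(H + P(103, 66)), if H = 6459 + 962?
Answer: -215 - 6*sqrt(209) ≈ -301.74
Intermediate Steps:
H = 7421
y(-215) - sqrt(H + P(103, 66)) = -215 - sqrt(7421 + 103) = -215 - sqrt(7524) = -215 - 6*sqrt(209)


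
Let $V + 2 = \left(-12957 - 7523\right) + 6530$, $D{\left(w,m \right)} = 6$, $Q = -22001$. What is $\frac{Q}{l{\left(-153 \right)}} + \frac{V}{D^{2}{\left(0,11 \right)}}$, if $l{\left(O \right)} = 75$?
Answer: $- \frac{153203}{225} \approx -680.9$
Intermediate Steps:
$V = -13952$ ($V = -2 + \left(\left(-12957 - 7523\right) + 6530\right) = -2 + \left(-20480 + 6530\right) = -2 - 13950 = -13952$)
$\frac{Q}{l{\left(-153 \right)}} + \frac{V}{D^{2}{\left(0,11 \right)}} = - \frac{22001}{75} - \frac{13952}{6^{2}} = \left(-22001\right) \frac{1}{75} - \frac{13952}{36} = - \frac{22001}{75} - \frac{3488}{9} = - \frac{153203}{225}$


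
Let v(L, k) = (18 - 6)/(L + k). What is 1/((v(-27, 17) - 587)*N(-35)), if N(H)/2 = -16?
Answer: 5/94112 ≈ 5.3128e-5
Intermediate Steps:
v(L, k) = 12/(L + k)
N(H) = -32 (N(H) = 2*(-16) = -32)
1/((v(-27, 17) - 587)*N(-35)) = 1/((12/(-27 + 17) - 587)*(-32)) = 1/((12/(-10) - 587)*(-32)) = 1/((12*(-1/10) - 587)*(-32)) = 1/((-6/5 - 587)*(-32)) = 1/(-2941/5*(-32)) = 1/(94112/5) = 5/94112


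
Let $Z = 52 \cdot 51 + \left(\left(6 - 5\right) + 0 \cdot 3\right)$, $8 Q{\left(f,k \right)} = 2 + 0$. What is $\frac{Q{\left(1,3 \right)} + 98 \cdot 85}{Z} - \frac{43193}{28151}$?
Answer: $\frac{479655355}{298738412} \approx 1.6056$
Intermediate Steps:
$Q{\left(f,k \right)} = \frac{1}{4}$ ($Q{\left(f,k \right)} = \frac{2 + 0}{8} = \frac{1}{8} \cdot 2 = \frac{1}{4}$)
$Z = 2653$ ($Z = 2652 + \left(1 + 0\right) = 2652 + 1 = 2653$)
$\frac{Q{\left(1,3 \right)} + 98 \cdot 85}{Z} - \frac{43193}{28151} = \frac{\frac{1}{4} + 98 \cdot 85}{2653} - \frac{43193}{28151} = \left(\frac{1}{4} + 8330\right) \frac{1}{2653} - \frac{43193}{28151} = \frac{33321}{4} \cdot \frac{1}{2653} - \frac{43193}{28151} = \frac{33321}{10612} - \frac{43193}{28151} = \frac{479655355}{298738412}$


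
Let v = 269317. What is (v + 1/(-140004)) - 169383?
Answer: 13991159735/140004 ≈ 99934.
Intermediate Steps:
(v + 1/(-140004)) - 169383 = (269317 + 1/(-140004)) - 169383 = (269317 - 1/140004) - 169383 = 37705457267/140004 - 169383 = 13991159735/140004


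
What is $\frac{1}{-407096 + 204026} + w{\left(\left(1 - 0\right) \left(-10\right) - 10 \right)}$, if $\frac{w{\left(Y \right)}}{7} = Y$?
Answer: $- \frac{28429801}{203070} \approx -140.0$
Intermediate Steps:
$w{\left(Y \right)} = 7 Y$
$\frac{1}{-407096 + 204026} + w{\left(\left(1 - 0\right) \left(-10\right) - 10 \right)} = \frac{1}{-407096 + 204026} + 7 \left(\left(1 - 0\right) \left(-10\right) - 10\right) = \frac{1}{-203070} + 7 \left(\left(1 + 0\right) \left(-10\right) - 10\right) = - \frac{1}{203070} + 7 \left(1 \left(-10\right) - 10\right) = - \frac{1}{203070} + 7 \left(-10 - 10\right) = - \frac{1}{203070} + 7 \left(-20\right) = - \frac{1}{203070} - 140 = - \frac{28429801}{203070}$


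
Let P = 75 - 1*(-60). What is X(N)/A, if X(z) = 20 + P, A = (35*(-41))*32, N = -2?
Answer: -31/9184 ≈ -0.0033754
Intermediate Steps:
P = 135 (P = 75 + 60 = 135)
A = -45920 (A = -1435*32 = -45920)
X(z) = 155 (X(z) = 20 + 135 = 155)
X(N)/A = 155/(-45920) = 155*(-1/45920) = -31/9184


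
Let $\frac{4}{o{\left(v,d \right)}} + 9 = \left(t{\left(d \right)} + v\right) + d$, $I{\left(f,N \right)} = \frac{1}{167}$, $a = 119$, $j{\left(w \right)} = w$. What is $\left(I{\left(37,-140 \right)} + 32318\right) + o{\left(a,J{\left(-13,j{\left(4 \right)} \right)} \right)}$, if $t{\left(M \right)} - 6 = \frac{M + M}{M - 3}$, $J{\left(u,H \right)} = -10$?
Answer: $\frac{3772582135}{116733} \approx 32318.0$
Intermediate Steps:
$t{\left(M \right)} = 6 + \frac{2 M}{-3 + M}$ ($t{\left(M \right)} = 6 + \frac{M + M}{M - 3} = 6 + \frac{2 M}{-3 + M}$)
$I{\left(f,N \right)} = \frac{1}{167}$
$o{\left(v,d \right)} = \frac{4}{-9 + d + v + \frac{2 \left(-9 + 4 d\right)}{-3 + d}}$ ($o{\left(v,d \right)} = \frac{4}{-9 + \left(\left(\frac{2 \left(-9 + 4 d\right)}{-3 + d} + v\right) + d\right)} = \frac{4}{-9 + \left(\left(v + \frac{2 \left(-9 + 4 d\right)}{-3 + d}\right) + d\right)} = \frac{4}{-9 + \left(d + v + \frac{2 \left(-9 + 4 d\right)}{-3 + d}\right)} = \frac{4}{-9 + d + v + \frac{2 \left(-9 + 4 d\right)}{-3 + d}}$)
$\left(I{\left(37,-140 \right)} + 32318\right) + o{\left(a,J{\left(-13,j{\left(4 \right)} \right)} \right)} = \left(\frac{1}{167} + 32318\right) + \frac{4 \left(-3 - 10\right)}{-18 + 8 \left(-10\right) + \left(-3 - 10\right) \left(-9 - 10 + 119\right)} = \frac{5397107}{167} + 4 \frac{1}{-18 - 80 - 1300} \left(-13\right) = \frac{5397107}{167} + 4 \frac{1}{-1398} \left(-13\right) = \frac{5397107}{167} + 4 \left(- \frac{1}{1398}\right) \left(-13\right) = \frac{5397107}{167} + \frac{26}{699} = \frac{3772582135}{116733}$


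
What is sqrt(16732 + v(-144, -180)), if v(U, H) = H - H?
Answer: 2*sqrt(4183) ≈ 129.35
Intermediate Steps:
v(U, H) = 0
sqrt(16732 + v(-144, -180)) = sqrt(16732 + 0) = sqrt(16732) = 2*sqrt(4183)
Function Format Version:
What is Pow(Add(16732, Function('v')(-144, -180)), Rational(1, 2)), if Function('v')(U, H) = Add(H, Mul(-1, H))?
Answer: Mul(2, Pow(4183, Rational(1, 2))) ≈ 129.35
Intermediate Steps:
Function('v')(U, H) = 0
Pow(Add(16732, Function('v')(-144, -180)), Rational(1, 2)) = Pow(Add(16732, 0), Rational(1, 2)) = Pow(16732, Rational(1, 2)) = Mul(2, Pow(4183, Rational(1, 2)))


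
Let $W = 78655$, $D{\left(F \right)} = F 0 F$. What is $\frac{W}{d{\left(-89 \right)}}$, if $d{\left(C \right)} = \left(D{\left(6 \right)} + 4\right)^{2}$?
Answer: $\frac{78655}{16} \approx 4915.9$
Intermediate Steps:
$D{\left(F \right)} = 0$ ($D{\left(F \right)} = 0 F = 0$)
$d{\left(C \right)} = 16$ ($d{\left(C \right)} = \left(0 + 4\right)^{2} = 4^{2} = 16$)
$\frac{W}{d{\left(-89 \right)}} = \frac{78655}{16}$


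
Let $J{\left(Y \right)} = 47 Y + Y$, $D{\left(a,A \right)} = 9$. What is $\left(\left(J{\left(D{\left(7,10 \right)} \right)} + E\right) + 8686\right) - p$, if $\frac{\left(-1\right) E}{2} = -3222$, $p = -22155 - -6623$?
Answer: $31094$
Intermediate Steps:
$p = -15532$ ($p = -22155 + 6623 = -15532$)
$J{\left(Y \right)} = 48 Y$
$E = 6444$ ($E = \left(-2\right) \left(-3222\right) = 6444$)
$\left(\left(J{\left(D{\left(7,10 \right)} \right)} + E\right) + 8686\right) - p = \left(\left(48 \cdot 9 + 6444\right) + 8686\right) - -15532 = \left(\left(432 + 6444\right) + 8686\right) + 15532 = \left(6876 + 8686\right) + 15532 = 15562 + 15532 = 31094$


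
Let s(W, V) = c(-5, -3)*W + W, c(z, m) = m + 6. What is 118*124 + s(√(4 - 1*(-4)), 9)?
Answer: 14632 + 8*√2 ≈ 14643.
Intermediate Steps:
c(z, m) = 6 + m
s(W, V) = 4*W (s(W, V) = (6 - 3)*W + W = 3*W + W = 4*W)
118*124 + s(√(4 - 1*(-4)), 9) = 118*124 + 4*√(4 - 1*(-4)) = 14632 + 4*√(4 + 4) = 14632 + 4*√8 = 14632 + 4*(2*√2) = 14632 + 8*√2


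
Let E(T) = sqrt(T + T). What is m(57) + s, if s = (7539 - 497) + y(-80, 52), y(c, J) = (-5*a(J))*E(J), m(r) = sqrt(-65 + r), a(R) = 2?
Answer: 7042 - 20*sqrt(26) + 2*I*sqrt(2) ≈ 6940.0 + 2.8284*I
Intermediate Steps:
E(T) = sqrt(2)*sqrt(T) (E(T) = sqrt(2*T) = sqrt(2)*sqrt(T))
y(c, J) = -10*sqrt(2)*sqrt(J) (y(c, J) = (-5*2)*(sqrt(2)*sqrt(J)) = -10*sqrt(2)*sqrt(J))
s = 7042 - 20*sqrt(26) (s = (7539 - 497) - 10*sqrt(2)*sqrt(52) = 7042 - 10*sqrt(2)*2*sqrt(13) = 7042 - 20*sqrt(26) ≈ 6940.0)
m(57) + s = sqrt(-65 + 57) + (7042 - 20*sqrt(26)) = sqrt(-8) + (7042 - 20*sqrt(26)) = 2*I*sqrt(2) + (7042 - 20*sqrt(26)) = 7042 - 20*sqrt(26) + 2*I*sqrt(2)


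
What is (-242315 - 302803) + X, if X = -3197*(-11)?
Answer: -509951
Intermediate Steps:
X = 35167
(-242315 - 302803) + X = (-242315 - 302803) + 35167 = -545118 + 35167 = -509951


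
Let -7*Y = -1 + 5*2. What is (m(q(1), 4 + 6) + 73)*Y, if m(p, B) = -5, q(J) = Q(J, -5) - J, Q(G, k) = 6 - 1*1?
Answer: -612/7 ≈ -87.429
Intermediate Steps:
Q(G, k) = 5 (Q(G, k) = 6 - 1 = 5)
q(J) = 5 - J
Y = -9/7 (Y = -(-1 + 5*2)/7 = -(-1 + 10)/7 = -⅐*9 = -9/7 ≈ -1.2857)
(m(q(1), 4 + 6) + 73)*Y = (-5 + 73)*(-9/7) = 68*(-9/7) = -612/7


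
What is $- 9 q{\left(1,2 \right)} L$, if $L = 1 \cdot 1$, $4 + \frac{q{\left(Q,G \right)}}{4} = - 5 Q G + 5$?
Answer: $324$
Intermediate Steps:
$q{\left(Q,G \right)} = 4 - 20 G Q$ ($q{\left(Q,G \right)} = -16 + 4 \left(- 5 Q G + 5\right) = -16 + 4 \left(- 5 G Q + 5\right) = -16 + 4 \left(5 - 5 G Q\right) = -16 - \left(-20 + 20 G Q\right) = 4 - 20 G Q$)
$L = 1$
$- 9 q{\left(1,2 \right)} L = - 9 \left(4 - 40 \cdot 1\right) 1 = - 9 \left(4 - 40\right) 1 = \left(-9\right) \left(-36\right) 1 = 324 \cdot 1 = 324$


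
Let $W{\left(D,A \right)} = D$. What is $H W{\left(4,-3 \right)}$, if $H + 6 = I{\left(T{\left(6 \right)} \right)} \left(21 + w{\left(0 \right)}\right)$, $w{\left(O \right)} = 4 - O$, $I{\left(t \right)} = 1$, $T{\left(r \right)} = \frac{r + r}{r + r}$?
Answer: $76$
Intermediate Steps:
$T{\left(r \right)} = 1$ ($T{\left(r \right)} = \frac{2 r}{2 r} = 2 r \frac{1}{2 r} = 1$)
$H = 19$ ($H = -6 + 1 \left(21 + \left(4 - 0\right)\right) = -6 + 1 \left(21 + \left(4 + 0\right)\right) = -6 + 1 \left(21 + 4\right) = -6 + 1 \cdot 25 = -6 + 25 = 19$)
$H W{\left(4,-3 \right)} = 19 \cdot 4 = 76$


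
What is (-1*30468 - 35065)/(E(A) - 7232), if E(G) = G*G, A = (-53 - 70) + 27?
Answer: -65533/1984 ≈ -33.031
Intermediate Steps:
A = -96 (A = -123 + 27 = -96)
E(G) = G**2
(-1*30468 - 35065)/(E(A) - 7232) = (-1*30468 - 35065)/((-96)**2 - 7232) = (-30468 - 35065)/(9216 - 7232) = -65533/1984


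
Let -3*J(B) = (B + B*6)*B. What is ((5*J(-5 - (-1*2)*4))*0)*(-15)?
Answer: 0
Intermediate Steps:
J(B) = -7*B²/3 (J(B) = -(B + B*6)*B/3 = -(B + 6*B)*B/3 = -7*B*B/3 = -7*B²/3)
((5*J(-5 - (-1*2)*4))*0)*(-15) = ((5*(-7*(-5 - (-1*2)*4)²/3))*0)*(-15) = ((5*(-7*(-5 - (-2)*4)²/3))*0)*(-15) = ((5*(-7*(-5 - 1*(-8))²/3))*0)*(-15) = ((5*(-7*(-5 + 8)²/3))*0)*(-15) = ((5*(-7/3*3²))*0)*(-15) = ((5*(-7/3*9))*0)*(-15) = ((5*(-21))*0)*(-15) = -105*0*(-15) = 0*(-15) = 0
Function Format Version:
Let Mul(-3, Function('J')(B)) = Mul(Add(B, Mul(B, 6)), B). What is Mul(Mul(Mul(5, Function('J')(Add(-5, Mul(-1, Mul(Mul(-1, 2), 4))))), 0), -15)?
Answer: 0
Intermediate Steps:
Function('J')(B) = Mul(Rational(-7, 3), Pow(B, 2)) (Function('J')(B) = Mul(Rational(-1, 3), Mul(Add(B, Mul(B, 6)), B)) = Mul(Rational(-1, 3), Mul(Add(B, Mul(6, B)), B)) = Mul(Rational(-1, 3), Mul(Mul(7, B), B)) = Mul(Rational(-1, 3), Mul(7, Pow(B, 2))) = Mul(Rational(-7, 3), Pow(B, 2)))
Mul(Mul(Mul(5, Function('J')(Add(-5, Mul(-1, Mul(Mul(-1, 2), 4))))), 0), -15) = Mul(Mul(Mul(5, Mul(Rational(-7, 3), Pow(Add(-5, Mul(-1, Mul(Mul(-1, 2), 4))), 2))), 0), -15) = Mul(Mul(Mul(5, Mul(Rational(-7, 3), Pow(Add(-5, Mul(-1, Mul(-2, 4))), 2))), 0), -15) = Mul(Mul(Mul(5, Mul(Rational(-7, 3), Pow(Add(-5, Mul(-1, -8)), 2))), 0), -15) = Mul(Mul(Mul(5, Mul(Rational(-7, 3), Pow(Add(-5, 8), 2))), 0), -15) = Mul(Mul(Mul(5, Mul(Rational(-7, 3), Pow(3, 2))), 0), -15) = Mul(Mul(Mul(5, Mul(Rational(-7, 3), 9)), 0), -15) = Mul(Mul(Mul(5, -21), 0), -15) = Mul(Mul(-105, 0), -15) = Mul(0, -15) = 0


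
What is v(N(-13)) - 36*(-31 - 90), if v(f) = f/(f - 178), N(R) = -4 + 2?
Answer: 392041/90 ≈ 4356.0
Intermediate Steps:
N(R) = -2
v(f) = f/(-178 + f)
v(N(-13)) - 36*(-31 - 90) = -2/(-178 - 2) - 36*(-31 - 90) = -2/(-180) - 36*(-121) = -2*(-1/180) + 4356 = 1/90 + 4356 = 392041/90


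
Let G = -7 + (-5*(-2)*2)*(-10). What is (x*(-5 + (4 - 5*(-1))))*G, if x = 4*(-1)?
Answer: 3312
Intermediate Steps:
G = -207 (G = -7 + (10*2)*(-10) = -7 + 20*(-10) = -7 - 200 = -207)
x = -4
(x*(-5 + (4 - 5*(-1))))*G = -4*(-5 + (4 - 5*(-1)))*(-207) = -4*(-5 + (4 + 5))*(-207) = -4*(-5 + 9)*(-207) = -4*4*(-207) = -16*(-207) = 3312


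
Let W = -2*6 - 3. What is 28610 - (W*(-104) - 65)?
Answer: 27115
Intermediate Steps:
W = -15 (W = -12 - 3 = -15)
28610 - (W*(-104) - 65) = 28610 - (-15*(-104) - 65) = 28610 - (1560 - 65) = 28610 - 1*1495 = 28610 - 1495 = 27115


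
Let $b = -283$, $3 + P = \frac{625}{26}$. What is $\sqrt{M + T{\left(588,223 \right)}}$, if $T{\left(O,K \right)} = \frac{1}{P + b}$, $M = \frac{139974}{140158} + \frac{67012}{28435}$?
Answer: $\frac{\sqrt{104127959347105736901155}}{176263051195} \approx 1.8307$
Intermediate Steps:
$M = \frac{607837663}{181154215}$ ($M = 139974 \cdot \frac{1}{140158} + 67012 \cdot \frac{1}{28435} = \frac{69987}{70079} + \frac{6092}{2585} = \frac{607837663}{181154215} \approx 3.3554$)
$P = \frac{547}{26}$ ($P = -3 + \frac{625}{26} = \frac{547}{26} \approx 21.038$)
$T{\left(O,K \right)} = - \frac{26}{6811}$ ($T{\left(O,K \right)} = \frac{1}{\frac{547}{26} - 283} = \frac{1}{- \frac{6811}{26}} = - \frac{26}{6811}$)
$\sqrt{M + T{\left(588,223 \right)}} = \sqrt{\frac{607837663}{181154215} - \frac{26}{6811}} = \sqrt{\frac{4135272313103}{1233841358365}} = \frac{\sqrt{104127959347105736901155}}{176263051195}$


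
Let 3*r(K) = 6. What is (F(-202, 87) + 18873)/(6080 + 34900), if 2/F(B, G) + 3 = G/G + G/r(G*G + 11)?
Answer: 1566463/3401340 ≈ 0.46054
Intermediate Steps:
r(K) = 2 (r(K) = (⅓)*6 = 2)
F(B, G) = 2/(-2 + G/2) (F(B, G) = 2/(-3 + (G/G + G/2)) = 2/(-3 + (1 + G*(½))) = 2/(-3 + (1 + G/2)) = 2/(-2 + G/2))
(F(-202, 87) + 18873)/(6080 + 34900) = (4/(-4 + 87) + 18873)/(6080 + 34900) = (4/83 + 18873)/40980 = (4*(1/83) + 18873)*(1/40980) = (4/83 + 18873)*(1/40980) = (1566463/83)*(1/40980) = 1566463/3401340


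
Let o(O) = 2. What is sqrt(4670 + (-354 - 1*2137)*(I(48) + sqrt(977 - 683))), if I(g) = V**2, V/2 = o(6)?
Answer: sqrt(-35186 - 17437*sqrt(6)) ≈ 279.1*I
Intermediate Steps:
V = 4 (V = 2*2 = 4)
I(g) = 16 (I(g) = 4**2 = 16)
sqrt(4670 + (-354 - 1*2137)*(I(48) + sqrt(977 - 683))) = sqrt(4670 + (-354 - 1*2137)*(16 + sqrt(977 - 683))) = sqrt(4670 + (-354 - 2137)*(16 + sqrt(294))) = sqrt(4670 - 2491*(16 + 7*sqrt(6))) = sqrt(4670 + (-39856 - 17437*sqrt(6))) = sqrt(-35186 - 17437*sqrt(6))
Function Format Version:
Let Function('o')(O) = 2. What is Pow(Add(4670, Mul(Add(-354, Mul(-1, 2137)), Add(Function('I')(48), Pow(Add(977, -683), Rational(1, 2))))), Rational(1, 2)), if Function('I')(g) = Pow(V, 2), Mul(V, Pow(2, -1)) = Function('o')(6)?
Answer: Pow(Add(-35186, Mul(-17437, Pow(6, Rational(1, 2)))), Rational(1, 2)) ≈ Mul(279.10, I)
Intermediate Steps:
V = 4 (V = Mul(2, 2) = 4)
Function('I')(g) = 16 (Function('I')(g) = Pow(4, 2) = 16)
Pow(Add(4670, Mul(Add(-354, Mul(-1, 2137)), Add(Function('I')(48), Pow(Add(977, -683), Rational(1, 2))))), Rational(1, 2)) = Pow(Add(4670, Mul(Add(-354, Mul(-1, 2137)), Add(16, Pow(Add(977, -683), Rational(1, 2))))), Rational(1, 2)) = Pow(Add(4670, Mul(Add(-354, -2137), Add(16, Pow(294, Rational(1, 2))))), Rational(1, 2)) = Pow(Add(4670, Mul(-2491, Add(16, Mul(7, Pow(6, Rational(1, 2)))))), Rational(1, 2)) = Pow(Add(4670, Add(-39856, Mul(-17437, Pow(6, Rational(1, 2))))), Rational(1, 2)) = Pow(Add(-35186, Mul(-17437, Pow(6, Rational(1, 2)))), Rational(1, 2))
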